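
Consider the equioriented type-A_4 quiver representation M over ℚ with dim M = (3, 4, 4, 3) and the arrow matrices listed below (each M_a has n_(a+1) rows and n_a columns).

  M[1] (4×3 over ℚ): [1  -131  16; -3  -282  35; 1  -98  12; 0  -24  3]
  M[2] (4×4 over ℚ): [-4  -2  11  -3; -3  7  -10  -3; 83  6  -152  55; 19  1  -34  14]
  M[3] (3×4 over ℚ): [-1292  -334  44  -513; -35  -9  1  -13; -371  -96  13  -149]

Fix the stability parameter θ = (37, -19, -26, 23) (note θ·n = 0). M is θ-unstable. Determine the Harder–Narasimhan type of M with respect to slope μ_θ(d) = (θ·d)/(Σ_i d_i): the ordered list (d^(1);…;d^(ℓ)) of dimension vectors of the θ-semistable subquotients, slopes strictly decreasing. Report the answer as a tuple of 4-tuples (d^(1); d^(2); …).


Via rank(M_{q-1}∘⋯∘M_p): M ≅ I[1,3], I[1,4]^2, I[2,4].
μ_θ-semistable layers: μ^(1)=23; μ^(2)=-8/3; μ^(3)=-45/2

((0, 0, 0, 3); (3, 3, 3, 0); (0, 1, 1, 0))


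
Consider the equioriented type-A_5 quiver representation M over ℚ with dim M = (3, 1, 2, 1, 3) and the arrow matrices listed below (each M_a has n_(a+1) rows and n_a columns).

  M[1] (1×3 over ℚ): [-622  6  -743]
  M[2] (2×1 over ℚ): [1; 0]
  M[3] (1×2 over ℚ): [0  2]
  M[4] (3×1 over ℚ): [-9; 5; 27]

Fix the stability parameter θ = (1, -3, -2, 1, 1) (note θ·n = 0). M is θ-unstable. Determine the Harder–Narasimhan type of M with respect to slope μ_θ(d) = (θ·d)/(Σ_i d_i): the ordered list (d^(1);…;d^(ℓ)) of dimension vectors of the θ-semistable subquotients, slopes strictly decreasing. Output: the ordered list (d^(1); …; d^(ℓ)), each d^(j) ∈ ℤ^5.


Via rank(M_{q-1}∘⋯∘M_p): M ≅ I[1,1]^2, I[1,3], I[3,5], I[5,5]^2.
μ_θ-semistable layers: μ^(1)=1; μ^(2)=-4/3; μ^(3)=-2

((2, 0, 0, 1, 3); (1, 1, 1, 0, 0); (0, 0, 1, 0, 0))


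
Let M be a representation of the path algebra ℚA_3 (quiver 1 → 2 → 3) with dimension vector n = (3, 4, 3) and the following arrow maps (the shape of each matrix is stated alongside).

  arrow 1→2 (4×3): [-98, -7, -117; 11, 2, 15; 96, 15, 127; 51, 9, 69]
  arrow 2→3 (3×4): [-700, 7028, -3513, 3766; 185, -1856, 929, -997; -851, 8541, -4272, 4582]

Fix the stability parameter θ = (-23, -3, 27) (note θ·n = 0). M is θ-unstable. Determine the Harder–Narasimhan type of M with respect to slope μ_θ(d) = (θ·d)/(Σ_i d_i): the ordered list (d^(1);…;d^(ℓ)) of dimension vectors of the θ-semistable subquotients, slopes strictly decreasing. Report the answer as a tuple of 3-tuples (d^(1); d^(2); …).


Interval decomposition of M: I[1,3]^3, I[2,2].
HN type (ℓ=3): μ^(1)=27; μ^(2)=-3; μ^(3)=-23

((0, 0, 3); (0, 4, 0); (3, 0, 0))


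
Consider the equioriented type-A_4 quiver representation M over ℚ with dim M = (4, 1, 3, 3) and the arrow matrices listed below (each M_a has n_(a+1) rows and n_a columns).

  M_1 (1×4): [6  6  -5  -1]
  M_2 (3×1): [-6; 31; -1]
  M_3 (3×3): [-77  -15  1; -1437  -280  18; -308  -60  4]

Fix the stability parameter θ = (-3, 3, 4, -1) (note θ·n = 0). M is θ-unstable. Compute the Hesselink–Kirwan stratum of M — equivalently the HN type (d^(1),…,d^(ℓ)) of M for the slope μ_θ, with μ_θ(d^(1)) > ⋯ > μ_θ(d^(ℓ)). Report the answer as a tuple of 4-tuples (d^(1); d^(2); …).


Barcode: M ≅ I[1,1]^3, I[1,4], I[3,3], I[3,4], I[4,4]. HN layers by μ_θ (5 steps, strictly decreasing):
  μ^(1)=4; μ^(2)=2; μ^(3)=3/2; μ^(4)=-1; μ^(5)=-3

((0, 0, 1, 0); (0, 1, 1, 1); (0, 0, 1, 1); (0, 0, 0, 1); (4, 0, 0, 0))


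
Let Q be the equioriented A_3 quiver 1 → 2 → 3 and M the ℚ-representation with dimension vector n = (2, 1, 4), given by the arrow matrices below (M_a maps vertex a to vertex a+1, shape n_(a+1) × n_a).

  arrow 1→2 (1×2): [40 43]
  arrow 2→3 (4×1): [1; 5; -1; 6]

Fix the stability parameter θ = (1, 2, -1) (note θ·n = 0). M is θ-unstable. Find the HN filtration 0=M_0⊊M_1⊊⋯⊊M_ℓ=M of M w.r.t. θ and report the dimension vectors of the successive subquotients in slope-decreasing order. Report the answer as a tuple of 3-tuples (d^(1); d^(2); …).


Via rank(M_{q-1}∘⋯∘M_p): M ≅ I[1,1], I[1,3], I[3,3]^3.
μ_θ-semistable layers: μ^(1)=1; μ^(2)=2/3; μ^(3)=-1

((1, 0, 0); (1, 1, 1); (0, 0, 3))


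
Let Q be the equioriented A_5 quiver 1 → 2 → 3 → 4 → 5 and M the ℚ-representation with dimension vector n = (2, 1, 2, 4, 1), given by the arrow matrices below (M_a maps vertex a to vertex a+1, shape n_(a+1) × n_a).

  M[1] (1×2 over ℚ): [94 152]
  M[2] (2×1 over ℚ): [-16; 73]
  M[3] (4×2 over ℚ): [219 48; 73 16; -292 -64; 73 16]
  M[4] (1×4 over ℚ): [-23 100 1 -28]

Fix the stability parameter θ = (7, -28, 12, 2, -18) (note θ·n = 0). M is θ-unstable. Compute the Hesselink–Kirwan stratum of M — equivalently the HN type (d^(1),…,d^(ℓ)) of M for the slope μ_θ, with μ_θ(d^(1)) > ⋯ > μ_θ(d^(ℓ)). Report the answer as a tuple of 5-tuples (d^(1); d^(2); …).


Via rank(M_{q-1}∘⋯∘M_p): M ≅ I[1,1], I[1,3], I[3,5], I[4,4]^3.
μ_θ-semistable layers: μ^(1)=12; μ^(2)=7; μ^(3)=2; μ^(4)=-4/3; μ^(5)=-21/2

((0, 0, 1, 0, 0); (1, 0, 0, 0, 0); (0, 0, 0, 3, 0); (0, 0, 1, 1, 1); (1, 1, 0, 0, 0))


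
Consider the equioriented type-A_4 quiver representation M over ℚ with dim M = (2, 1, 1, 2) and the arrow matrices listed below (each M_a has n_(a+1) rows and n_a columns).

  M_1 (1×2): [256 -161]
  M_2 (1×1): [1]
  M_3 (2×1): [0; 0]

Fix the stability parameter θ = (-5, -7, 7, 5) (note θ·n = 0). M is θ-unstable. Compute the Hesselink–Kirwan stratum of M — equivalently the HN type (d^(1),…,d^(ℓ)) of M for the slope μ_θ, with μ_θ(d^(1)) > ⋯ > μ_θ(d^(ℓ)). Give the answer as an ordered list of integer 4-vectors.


Interval decomposition of M: I[1,1], I[1,3], I[4,4]^2.
HN type (ℓ=4): μ^(1)=7; μ^(2)=5; μ^(3)=-5; μ^(4)=-6

((0, 0, 1, 0); (0, 0, 0, 2); (1, 0, 0, 0); (1, 1, 0, 0))


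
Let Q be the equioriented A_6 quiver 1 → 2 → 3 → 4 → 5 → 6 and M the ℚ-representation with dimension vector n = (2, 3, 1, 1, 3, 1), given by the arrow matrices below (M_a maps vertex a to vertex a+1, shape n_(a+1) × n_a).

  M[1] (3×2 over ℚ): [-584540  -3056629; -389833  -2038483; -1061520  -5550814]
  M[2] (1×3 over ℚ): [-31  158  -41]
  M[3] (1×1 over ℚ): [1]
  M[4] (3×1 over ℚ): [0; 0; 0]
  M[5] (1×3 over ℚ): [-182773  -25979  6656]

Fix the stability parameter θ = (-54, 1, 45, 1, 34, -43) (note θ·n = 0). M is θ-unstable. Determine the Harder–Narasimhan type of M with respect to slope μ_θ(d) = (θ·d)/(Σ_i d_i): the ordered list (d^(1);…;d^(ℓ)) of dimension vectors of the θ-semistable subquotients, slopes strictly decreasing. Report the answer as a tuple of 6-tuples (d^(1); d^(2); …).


Barcode: M ≅ I[1,2], I[1,4], I[2,2], I[5,5]^2, I[5,6]. HN layers by μ_θ (5 steps, strictly decreasing):
  μ^(1)=34; μ^(2)=23; μ^(3)=1; μ^(4)=-9/2; μ^(5)=-54

((0, 0, 0, 0, 2, 0); (0, 0, 1, 1, 0, 0); (0, 3, 0, 0, 0, 0); (0, 0, 0, 0, 1, 1); (2, 0, 0, 0, 0, 0))


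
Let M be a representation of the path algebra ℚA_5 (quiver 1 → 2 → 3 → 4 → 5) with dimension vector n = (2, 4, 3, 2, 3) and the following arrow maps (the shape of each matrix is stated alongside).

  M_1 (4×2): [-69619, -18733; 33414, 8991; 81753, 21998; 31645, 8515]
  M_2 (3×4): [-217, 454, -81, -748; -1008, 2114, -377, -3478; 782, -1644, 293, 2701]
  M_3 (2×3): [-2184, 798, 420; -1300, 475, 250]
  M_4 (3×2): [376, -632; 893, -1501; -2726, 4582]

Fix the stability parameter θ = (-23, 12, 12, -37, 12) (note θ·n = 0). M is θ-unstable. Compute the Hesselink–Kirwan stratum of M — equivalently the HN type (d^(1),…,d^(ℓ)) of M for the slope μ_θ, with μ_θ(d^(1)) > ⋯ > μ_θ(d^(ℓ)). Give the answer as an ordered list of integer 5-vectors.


Interval decomposition of M: I[1,3], I[1,5], I[2,2], I[2,3], I[4,4], I[5,5]^2.
HN type (ℓ=4): μ^(1)=12; μ^(2)=-13/3; μ^(3)=-23; μ^(4)=-37

((0, 3, 2, 0, 3); (0, 1, 1, 1, 0); (2, 0, 0, 0, 0); (0, 0, 0, 1, 0))


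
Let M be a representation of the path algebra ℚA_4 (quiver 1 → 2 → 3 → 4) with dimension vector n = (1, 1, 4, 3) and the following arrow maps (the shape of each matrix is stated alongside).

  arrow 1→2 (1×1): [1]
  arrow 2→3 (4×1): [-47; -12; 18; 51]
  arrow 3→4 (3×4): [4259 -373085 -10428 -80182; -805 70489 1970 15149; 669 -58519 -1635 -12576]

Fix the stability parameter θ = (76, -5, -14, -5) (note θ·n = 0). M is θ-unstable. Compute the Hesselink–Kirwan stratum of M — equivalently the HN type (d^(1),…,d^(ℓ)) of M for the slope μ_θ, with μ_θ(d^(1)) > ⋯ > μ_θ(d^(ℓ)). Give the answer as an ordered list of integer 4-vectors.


Via rank(M_{q-1}∘⋯∘M_p): M ≅ I[1,4], I[3,3], I[3,4]^2.
μ_θ-semistable layers: μ^(1)=13; μ^(2)=-5; μ^(3)=-14

((1, 1, 1, 1); (0, 0, 0, 2); (0, 0, 3, 0))


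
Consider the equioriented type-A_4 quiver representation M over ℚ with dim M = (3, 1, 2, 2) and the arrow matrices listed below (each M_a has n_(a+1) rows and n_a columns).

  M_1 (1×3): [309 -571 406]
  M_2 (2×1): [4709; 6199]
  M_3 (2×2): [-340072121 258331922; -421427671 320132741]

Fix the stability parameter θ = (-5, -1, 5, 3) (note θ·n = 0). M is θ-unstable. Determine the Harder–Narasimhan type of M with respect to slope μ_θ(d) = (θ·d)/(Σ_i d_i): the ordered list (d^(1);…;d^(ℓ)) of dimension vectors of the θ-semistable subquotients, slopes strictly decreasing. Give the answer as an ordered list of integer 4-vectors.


Barcode: M ≅ I[1,1]^2, I[1,4], I[3,4]. HN layers by μ_θ (3 steps, strictly decreasing):
  μ^(1)=4; μ^(2)=-1; μ^(3)=-5

((0, 0, 2, 2); (0, 1, 0, 0); (3, 0, 0, 0))


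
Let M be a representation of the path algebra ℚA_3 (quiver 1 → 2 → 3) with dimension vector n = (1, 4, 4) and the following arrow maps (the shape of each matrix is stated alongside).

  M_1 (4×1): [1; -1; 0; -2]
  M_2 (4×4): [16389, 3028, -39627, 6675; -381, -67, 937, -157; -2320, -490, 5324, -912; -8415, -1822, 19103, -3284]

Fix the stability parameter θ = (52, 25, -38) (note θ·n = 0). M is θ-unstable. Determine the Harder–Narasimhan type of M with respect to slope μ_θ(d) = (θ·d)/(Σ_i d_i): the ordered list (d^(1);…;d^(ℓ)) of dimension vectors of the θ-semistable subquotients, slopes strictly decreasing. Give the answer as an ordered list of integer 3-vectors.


Via rank(M_{q-1}∘⋯∘M_p): M ≅ I[1,3], I[2,2], I[2,3]^2, I[3,3].
μ_θ-semistable layers: μ^(1)=25; μ^(2)=13; μ^(3)=-13/2; μ^(4)=-38

((0, 1, 0); (1, 1, 1); (0, 2, 2); (0, 0, 1))


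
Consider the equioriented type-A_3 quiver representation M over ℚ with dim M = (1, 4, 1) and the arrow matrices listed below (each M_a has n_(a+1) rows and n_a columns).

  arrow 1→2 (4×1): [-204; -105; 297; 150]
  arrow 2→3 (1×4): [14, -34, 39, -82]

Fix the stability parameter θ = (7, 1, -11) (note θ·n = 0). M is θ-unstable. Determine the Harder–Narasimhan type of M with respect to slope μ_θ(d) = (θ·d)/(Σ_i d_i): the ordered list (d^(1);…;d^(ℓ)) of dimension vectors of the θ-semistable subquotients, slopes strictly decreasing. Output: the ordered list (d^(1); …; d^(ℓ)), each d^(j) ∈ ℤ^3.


Interval decomposition of M: I[1,3], I[2,2]^3.
HN type (ℓ=2): μ^(1)=1; μ^(2)=-1

((0, 3, 0); (1, 1, 1))


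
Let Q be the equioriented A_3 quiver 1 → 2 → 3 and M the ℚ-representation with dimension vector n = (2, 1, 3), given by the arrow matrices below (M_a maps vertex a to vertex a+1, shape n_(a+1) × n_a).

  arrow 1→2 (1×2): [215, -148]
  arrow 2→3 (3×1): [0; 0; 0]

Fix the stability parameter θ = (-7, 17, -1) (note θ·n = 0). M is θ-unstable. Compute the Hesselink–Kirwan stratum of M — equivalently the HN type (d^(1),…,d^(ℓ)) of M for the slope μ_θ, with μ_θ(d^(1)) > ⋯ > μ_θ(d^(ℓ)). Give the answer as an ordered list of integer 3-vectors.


Barcode: M ≅ I[1,1], I[1,2], I[3,3]^3. HN layers by μ_θ (3 steps, strictly decreasing):
  μ^(1)=17; μ^(2)=-1; μ^(3)=-7

((0, 1, 0); (0, 0, 3); (2, 0, 0))


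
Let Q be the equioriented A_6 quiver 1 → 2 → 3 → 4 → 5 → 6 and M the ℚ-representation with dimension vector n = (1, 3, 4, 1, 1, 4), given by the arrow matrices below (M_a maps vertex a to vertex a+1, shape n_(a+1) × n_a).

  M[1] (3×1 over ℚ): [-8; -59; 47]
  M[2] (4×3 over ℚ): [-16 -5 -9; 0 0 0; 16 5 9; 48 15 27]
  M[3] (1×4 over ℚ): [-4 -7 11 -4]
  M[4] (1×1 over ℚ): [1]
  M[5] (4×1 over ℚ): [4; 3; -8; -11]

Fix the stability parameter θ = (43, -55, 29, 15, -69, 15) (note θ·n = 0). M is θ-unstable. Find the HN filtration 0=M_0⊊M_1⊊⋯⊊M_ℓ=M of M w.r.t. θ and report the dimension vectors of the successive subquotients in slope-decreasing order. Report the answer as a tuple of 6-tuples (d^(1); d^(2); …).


Via rank(M_{q-1}∘⋯∘M_p): M ≅ I[1,2], I[2,2], I[2,6], I[3,3]^3, I[6,6]^3.
μ_θ-semistable layers: μ^(1)=29; μ^(2)=15; μ^(3)=-6; μ^(4)=-25/3; μ^(5)=-55

((0, 0, 3, 0, 0, 0); (0, 0, 0, 0, 0, 4); (1, 1, 0, 0, 0, 0); (0, 0, 1, 1, 1, 0); (0, 2, 0, 0, 0, 0))


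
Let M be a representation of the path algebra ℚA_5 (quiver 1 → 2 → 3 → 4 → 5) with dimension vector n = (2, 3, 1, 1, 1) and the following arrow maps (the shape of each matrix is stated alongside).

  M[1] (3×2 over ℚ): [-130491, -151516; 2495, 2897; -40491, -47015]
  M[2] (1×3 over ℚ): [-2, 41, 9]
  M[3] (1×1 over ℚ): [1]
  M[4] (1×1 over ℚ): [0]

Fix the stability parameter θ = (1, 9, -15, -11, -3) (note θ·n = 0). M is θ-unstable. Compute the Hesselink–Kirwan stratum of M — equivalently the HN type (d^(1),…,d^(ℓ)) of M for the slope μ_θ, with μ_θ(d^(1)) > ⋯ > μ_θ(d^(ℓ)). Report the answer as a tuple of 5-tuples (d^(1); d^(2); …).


Barcode: M ≅ I[1,2], I[1,4], I[2,2], I[5,5]. HN layers by μ_θ (4 steps, strictly decreasing):
  μ^(1)=9; μ^(2)=1; μ^(3)=-3; μ^(4)=-4

((0, 2, 0, 0, 0); (1, 0, 0, 0, 0); (0, 0, 0, 0, 1); (1, 1, 1, 1, 0))


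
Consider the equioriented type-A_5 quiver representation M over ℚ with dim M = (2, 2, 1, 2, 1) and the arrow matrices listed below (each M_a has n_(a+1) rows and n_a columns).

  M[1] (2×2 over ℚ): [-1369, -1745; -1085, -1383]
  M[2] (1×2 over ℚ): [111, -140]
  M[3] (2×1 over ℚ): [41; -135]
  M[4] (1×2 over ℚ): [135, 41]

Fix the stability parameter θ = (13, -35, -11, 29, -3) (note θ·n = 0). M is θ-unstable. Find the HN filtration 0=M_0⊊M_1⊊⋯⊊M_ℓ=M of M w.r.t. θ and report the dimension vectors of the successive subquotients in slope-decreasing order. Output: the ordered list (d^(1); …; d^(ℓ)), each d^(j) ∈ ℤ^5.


Barcode: M ≅ I[1,2], I[1,4], I[4,5]. HN layers by μ_θ (3 steps, strictly decreasing):
  μ^(1)=29; μ^(2)=13; μ^(3)=-11

((0, 0, 0, 1, 0); (0, 0, 0, 1, 1); (2, 2, 1, 0, 0))


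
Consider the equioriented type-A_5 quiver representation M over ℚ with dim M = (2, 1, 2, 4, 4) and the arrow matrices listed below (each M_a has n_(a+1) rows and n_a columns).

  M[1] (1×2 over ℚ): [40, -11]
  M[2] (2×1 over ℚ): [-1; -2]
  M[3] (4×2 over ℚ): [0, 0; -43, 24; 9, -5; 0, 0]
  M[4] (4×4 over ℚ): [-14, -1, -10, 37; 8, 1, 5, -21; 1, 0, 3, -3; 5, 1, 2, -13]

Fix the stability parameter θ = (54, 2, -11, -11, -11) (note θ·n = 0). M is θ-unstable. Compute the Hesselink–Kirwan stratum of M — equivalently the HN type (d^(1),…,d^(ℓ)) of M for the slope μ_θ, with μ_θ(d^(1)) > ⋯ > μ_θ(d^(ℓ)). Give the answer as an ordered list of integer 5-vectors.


Via rank(M_{q-1}∘⋯∘M_p): M ≅ I[1,1], I[1,5], I[3,5], I[4,5]^2.
μ_θ-semistable layers: μ^(1)=54; μ^(2)=23/5; μ^(3)=-11

((1, 0, 0, 0, 0); (1, 1, 1, 1, 1); (0, 0, 1, 3, 3))


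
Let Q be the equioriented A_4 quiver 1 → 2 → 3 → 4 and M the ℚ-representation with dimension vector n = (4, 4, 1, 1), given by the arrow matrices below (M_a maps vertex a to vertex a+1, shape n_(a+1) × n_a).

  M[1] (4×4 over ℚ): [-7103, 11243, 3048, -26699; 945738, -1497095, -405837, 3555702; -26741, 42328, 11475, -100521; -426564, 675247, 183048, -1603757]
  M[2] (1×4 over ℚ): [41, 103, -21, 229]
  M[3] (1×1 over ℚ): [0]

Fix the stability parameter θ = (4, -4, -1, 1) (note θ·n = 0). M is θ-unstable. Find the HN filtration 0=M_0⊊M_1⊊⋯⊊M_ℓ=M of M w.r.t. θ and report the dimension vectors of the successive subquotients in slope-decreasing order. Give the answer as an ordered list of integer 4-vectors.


Barcode: M ≅ I[1,1], I[1,2]^2, I[1,3], I[2,2], I[4,4]. HN layers by μ_θ (5 steps, strictly decreasing):
  μ^(1)=4; μ^(2)=1; μ^(3)=0; μ^(4)=-1/3; μ^(5)=-4

((1, 0, 0, 0); (0, 0, 0, 1); (2, 2, 0, 0); (1, 1, 1, 0); (0, 1, 0, 0))


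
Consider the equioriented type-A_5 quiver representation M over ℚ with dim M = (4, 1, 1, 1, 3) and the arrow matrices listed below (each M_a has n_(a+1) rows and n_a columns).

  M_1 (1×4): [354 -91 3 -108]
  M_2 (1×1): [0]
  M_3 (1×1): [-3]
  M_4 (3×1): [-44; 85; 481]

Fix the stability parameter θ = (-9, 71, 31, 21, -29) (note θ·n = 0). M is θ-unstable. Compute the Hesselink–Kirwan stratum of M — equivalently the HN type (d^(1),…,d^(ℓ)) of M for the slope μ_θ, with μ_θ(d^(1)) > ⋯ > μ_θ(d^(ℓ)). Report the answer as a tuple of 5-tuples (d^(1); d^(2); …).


Barcode: M ≅ I[1,1]^3, I[1,2], I[3,5], I[5,5]^2. HN layers by μ_θ (4 steps, strictly decreasing):
  μ^(1)=71; μ^(2)=23/3; μ^(3)=-9; μ^(4)=-29

((0, 1, 0, 0, 0); (0, 0, 1, 1, 1); (4, 0, 0, 0, 0); (0, 0, 0, 0, 2))


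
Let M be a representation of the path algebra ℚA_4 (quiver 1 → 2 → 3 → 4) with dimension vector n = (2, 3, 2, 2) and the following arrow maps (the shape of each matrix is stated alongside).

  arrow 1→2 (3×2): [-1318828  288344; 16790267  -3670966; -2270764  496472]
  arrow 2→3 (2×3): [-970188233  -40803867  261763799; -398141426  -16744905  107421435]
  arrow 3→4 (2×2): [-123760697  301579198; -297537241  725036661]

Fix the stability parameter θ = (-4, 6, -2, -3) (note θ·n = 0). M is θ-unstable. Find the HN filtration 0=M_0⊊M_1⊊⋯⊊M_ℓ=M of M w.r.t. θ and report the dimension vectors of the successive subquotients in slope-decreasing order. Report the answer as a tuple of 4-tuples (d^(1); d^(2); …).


Barcode: M ≅ I[1,1], I[1,4], I[2,2], I[2,4]. HN layers by μ_θ (3 steps, strictly decreasing):
  μ^(1)=6; μ^(2)=1/3; μ^(3)=-4

((0, 1, 0, 0); (0, 2, 2, 2); (2, 0, 0, 0))


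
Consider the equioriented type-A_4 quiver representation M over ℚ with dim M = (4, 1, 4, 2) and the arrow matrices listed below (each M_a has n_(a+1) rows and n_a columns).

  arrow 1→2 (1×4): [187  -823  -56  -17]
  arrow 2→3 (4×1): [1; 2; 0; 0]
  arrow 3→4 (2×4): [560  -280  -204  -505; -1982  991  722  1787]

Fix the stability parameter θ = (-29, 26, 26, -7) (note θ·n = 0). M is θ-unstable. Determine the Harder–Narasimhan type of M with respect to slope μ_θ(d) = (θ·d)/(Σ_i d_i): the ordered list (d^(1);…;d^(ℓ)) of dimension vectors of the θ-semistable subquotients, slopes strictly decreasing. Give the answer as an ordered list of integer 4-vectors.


Barcode: M ≅ I[1,1]^3, I[1,3], I[3,3], I[3,4]^2. HN layers by μ_θ (3 steps, strictly decreasing):
  μ^(1)=26; μ^(2)=19/2; μ^(3)=-29

((0, 1, 2, 0); (0, 0, 2, 2); (4, 0, 0, 0))


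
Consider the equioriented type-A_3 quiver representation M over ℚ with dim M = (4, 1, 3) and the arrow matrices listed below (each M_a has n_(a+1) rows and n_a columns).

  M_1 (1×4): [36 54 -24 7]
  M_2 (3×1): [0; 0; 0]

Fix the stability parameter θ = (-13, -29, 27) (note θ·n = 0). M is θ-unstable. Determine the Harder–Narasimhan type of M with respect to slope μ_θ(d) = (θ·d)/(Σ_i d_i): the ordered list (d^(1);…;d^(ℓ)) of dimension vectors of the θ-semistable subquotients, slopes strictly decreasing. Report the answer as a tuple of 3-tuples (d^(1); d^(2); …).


Interval decomposition of M: I[1,1]^3, I[1,2], I[3,3]^3.
HN type (ℓ=3): μ^(1)=27; μ^(2)=-13; μ^(3)=-21

((0, 0, 3); (3, 0, 0); (1, 1, 0))


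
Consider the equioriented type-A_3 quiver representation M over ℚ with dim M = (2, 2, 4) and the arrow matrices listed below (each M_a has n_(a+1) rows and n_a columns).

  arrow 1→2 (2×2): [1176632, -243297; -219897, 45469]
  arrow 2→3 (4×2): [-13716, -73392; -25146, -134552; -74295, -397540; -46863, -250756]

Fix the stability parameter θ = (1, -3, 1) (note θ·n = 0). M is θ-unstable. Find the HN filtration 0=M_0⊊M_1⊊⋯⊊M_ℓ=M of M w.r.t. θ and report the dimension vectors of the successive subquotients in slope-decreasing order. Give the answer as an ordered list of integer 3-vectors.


Via rank(M_{q-1}∘⋯∘M_p): M ≅ I[1,2], I[1,3], I[3,3]^3.
μ_θ-semistable layers: μ^(1)=1; μ^(2)=-1

((0, 0, 4); (2, 2, 0))


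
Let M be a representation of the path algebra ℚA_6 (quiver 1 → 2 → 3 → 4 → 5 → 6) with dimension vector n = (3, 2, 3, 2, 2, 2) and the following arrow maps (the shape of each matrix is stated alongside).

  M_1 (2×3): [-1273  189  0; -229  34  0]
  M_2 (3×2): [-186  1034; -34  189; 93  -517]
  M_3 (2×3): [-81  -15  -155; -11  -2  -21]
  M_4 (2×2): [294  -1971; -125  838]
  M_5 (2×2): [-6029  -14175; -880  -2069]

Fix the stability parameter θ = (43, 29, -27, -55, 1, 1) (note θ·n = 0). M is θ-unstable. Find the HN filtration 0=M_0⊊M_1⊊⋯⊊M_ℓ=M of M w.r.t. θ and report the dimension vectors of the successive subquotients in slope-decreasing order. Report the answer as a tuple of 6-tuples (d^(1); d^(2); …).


Via rank(M_{q-1}∘⋯∘M_p): M ≅ I[1,1], I[1,6]^2, I[3,3].
μ_θ-semistable layers: μ^(1)=43; μ^(2)=1; μ^(3)=-5/2; μ^(4)=-27

((1, 0, 0, 0, 0, 0); (0, 0, 0, 0, 2, 2); (2, 2, 2, 2, 0, 0); (0, 0, 1, 0, 0, 0))


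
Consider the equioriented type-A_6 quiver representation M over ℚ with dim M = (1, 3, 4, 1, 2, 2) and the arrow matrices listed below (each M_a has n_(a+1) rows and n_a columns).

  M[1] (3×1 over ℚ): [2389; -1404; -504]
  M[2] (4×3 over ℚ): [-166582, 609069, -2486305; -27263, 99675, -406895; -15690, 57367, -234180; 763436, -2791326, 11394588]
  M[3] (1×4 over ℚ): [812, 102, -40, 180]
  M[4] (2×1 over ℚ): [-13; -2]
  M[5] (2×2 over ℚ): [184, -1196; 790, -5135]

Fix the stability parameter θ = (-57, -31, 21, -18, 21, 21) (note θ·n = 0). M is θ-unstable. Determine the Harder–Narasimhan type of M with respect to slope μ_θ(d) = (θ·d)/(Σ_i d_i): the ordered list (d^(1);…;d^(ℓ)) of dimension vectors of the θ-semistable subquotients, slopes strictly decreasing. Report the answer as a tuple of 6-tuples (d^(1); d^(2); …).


Barcode: M ≅ I[1,5], I[2,3]^2, I[3,3], I[5,6], I[6,6]. HN layers by μ_θ (4 steps, strictly decreasing):
  μ^(1)=21; μ^(2)=3/2; μ^(3)=-31; μ^(4)=-57

((0, 0, 3, 0, 2, 2); (0, 0, 1, 1, 0, 0); (0, 3, 0, 0, 0, 0); (1, 0, 0, 0, 0, 0))


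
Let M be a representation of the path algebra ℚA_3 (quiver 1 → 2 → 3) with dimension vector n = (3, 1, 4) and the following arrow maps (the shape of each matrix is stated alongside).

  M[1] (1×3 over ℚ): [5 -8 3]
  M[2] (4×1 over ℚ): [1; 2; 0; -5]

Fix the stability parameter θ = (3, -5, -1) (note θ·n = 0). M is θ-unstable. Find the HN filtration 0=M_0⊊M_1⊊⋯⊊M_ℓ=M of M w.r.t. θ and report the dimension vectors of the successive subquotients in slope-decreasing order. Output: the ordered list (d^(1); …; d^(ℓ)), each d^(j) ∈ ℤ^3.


Via rank(M_{q-1}∘⋯∘M_p): M ≅ I[1,1]^2, I[1,3], I[3,3]^3.
μ_θ-semistable layers: μ^(1)=3; μ^(2)=-1

((2, 0, 0); (1, 1, 4))


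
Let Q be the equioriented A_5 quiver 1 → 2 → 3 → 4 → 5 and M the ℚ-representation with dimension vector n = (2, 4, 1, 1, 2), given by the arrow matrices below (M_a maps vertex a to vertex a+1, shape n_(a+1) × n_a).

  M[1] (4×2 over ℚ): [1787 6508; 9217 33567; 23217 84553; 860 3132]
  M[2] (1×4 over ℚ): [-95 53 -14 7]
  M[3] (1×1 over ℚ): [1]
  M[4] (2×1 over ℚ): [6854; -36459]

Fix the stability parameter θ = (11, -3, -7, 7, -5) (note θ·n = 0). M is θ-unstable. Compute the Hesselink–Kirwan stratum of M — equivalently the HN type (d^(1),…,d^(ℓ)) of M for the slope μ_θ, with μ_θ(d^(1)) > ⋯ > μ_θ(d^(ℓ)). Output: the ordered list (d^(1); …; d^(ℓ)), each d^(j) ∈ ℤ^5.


Via rank(M_{q-1}∘⋯∘M_p): M ≅ I[1,2], I[1,5], I[2,2]^2, I[5,5].
μ_θ-semistable layers: μ^(1)=4; μ^(2)=1; μ^(3)=1/3; μ^(4)=-3; μ^(5)=-5

((1, 1, 0, 0, 0); (0, 0, 0, 1, 1); (1, 1, 1, 0, 0); (0, 2, 0, 0, 0); (0, 0, 0, 0, 1))


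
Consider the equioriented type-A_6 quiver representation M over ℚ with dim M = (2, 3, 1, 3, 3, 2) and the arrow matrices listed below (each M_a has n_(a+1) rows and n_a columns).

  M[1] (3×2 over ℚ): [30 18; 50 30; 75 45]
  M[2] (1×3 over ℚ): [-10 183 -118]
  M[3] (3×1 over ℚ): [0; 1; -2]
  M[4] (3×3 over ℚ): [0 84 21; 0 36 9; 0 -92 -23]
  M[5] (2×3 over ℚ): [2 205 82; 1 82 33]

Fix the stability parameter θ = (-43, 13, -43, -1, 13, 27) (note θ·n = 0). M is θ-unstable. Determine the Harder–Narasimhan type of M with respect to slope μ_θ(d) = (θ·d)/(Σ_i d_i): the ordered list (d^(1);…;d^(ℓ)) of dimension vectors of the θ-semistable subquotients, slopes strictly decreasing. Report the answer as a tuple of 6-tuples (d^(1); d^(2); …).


Via rank(M_{q-1}∘⋯∘M_p): M ≅ I[1,1], I[1,2], I[2,2], I[2,6], I[4,4]^2, I[5,5], I[5,6].
μ_θ-semistable layers: μ^(1)=27; μ^(2)=13; μ^(3)=-1; μ^(4)=-15; μ^(5)=-43

((0, 0, 0, 0, 0, 2); (0, 2, 0, 0, 3, 0); (0, 0, 0, 3, 0, 0); (0, 1, 1, 0, 0, 0); (2, 0, 0, 0, 0, 0))


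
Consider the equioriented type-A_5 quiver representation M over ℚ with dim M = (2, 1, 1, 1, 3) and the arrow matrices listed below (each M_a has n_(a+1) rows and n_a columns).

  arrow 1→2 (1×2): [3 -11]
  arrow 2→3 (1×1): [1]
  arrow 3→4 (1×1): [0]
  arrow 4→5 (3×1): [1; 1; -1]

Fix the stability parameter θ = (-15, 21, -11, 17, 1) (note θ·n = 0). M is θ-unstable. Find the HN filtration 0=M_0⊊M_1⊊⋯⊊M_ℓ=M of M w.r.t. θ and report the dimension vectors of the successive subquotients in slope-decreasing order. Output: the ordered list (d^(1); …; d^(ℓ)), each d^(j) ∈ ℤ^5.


Via rank(M_{q-1}∘⋯∘M_p): M ≅ I[1,1], I[1,3], I[4,5], I[5,5]^2.
μ_θ-semistable layers: μ^(1)=9; μ^(2)=5; μ^(3)=1; μ^(4)=-15

((0, 0, 0, 1, 1); (0, 1, 1, 0, 0); (0, 0, 0, 0, 2); (2, 0, 0, 0, 0))


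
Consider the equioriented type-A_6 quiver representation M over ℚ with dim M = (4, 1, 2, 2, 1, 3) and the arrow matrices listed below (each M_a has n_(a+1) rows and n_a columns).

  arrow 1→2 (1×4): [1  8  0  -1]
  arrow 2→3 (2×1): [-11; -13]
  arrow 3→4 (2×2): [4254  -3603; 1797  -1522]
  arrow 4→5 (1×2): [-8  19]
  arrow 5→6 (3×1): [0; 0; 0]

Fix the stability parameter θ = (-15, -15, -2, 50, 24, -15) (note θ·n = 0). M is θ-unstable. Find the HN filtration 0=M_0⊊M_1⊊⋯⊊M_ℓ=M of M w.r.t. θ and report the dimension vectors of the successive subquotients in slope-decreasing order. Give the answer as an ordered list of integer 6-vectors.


Barcode: M ≅ I[1,1]^3, I[1,5], I[3,4], I[6,6]^3. HN layers by μ_θ (4 steps, strictly decreasing):
  μ^(1)=50; μ^(2)=37; μ^(3)=-2; μ^(4)=-15

((0, 0, 0, 1, 0, 0); (0, 0, 0, 1, 1, 0); (0, 0, 2, 0, 0, 0); (4, 1, 0, 0, 0, 3))


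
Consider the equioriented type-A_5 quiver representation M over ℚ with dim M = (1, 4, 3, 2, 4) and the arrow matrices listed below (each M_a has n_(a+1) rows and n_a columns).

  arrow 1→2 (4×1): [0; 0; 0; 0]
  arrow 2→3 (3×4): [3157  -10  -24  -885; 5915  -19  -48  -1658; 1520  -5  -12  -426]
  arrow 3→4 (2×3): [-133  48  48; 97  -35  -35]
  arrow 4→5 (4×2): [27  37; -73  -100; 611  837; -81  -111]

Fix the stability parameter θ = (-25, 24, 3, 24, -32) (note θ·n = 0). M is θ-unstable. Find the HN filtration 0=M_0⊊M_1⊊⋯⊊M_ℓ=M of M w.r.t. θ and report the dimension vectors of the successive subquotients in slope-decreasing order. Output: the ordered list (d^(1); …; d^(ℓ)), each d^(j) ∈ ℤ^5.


Via rank(M_{q-1}∘⋯∘M_p): M ≅ I[1,1], I[2,2], I[2,3], I[2,5]^2, I[5,5]^2.
μ_θ-semistable layers: μ^(1)=24; μ^(2)=27/2; μ^(3)=19/4; μ^(4)=-25; μ^(5)=-32

((0, 1, 0, 0, 0); (0, 1, 1, 0, 0); (0, 2, 2, 2, 2); (1, 0, 0, 0, 0); (0, 0, 0, 0, 2))


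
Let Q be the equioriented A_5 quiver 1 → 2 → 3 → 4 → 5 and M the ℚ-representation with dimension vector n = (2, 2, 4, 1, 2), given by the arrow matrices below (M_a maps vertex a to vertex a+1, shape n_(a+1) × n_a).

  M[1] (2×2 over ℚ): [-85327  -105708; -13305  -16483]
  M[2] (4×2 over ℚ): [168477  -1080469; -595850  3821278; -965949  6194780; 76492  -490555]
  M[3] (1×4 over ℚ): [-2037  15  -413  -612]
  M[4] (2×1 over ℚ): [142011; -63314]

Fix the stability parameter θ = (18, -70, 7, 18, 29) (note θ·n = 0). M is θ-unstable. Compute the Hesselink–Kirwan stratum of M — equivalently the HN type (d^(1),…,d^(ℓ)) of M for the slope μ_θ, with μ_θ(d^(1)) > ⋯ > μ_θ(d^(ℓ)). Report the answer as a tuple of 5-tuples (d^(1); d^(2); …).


Barcode: M ≅ I[1,3], I[1,5], I[3,3]^2, I[5,5]. HN layers by μ_θ (4 steps, strictly decreasing):
  μ^(1)=29; μ^(2)=18; μ^(3)=7; μ^(4)=-26

((0, 0, 0, 0, 2); (0, 0, 0, 1, 0); (0, 0, 4, 0, 0); (2, 2, 0, 0, 0))


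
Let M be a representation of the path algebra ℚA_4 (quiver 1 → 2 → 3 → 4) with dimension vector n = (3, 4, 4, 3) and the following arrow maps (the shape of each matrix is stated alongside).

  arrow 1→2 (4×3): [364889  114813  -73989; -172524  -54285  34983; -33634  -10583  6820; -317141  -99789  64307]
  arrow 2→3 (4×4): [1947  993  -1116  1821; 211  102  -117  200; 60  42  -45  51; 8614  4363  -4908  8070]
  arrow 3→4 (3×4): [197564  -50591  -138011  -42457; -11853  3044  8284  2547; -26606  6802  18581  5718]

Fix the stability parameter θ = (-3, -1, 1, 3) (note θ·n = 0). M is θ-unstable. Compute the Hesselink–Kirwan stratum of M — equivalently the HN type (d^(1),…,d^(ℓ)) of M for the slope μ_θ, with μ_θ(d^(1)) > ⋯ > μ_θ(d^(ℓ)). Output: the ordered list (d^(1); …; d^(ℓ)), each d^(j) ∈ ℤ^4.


Interval decomposition of M: I[1,2], I[1,4]^2, I[2,4], I[3,3].
HN type (ℓ=4): μ^(1)=3; μ^(2)=1; μ^(3)=-1; μ^(4)=-3

((0, 0, 0, 3); (0, 0, 4, 0); (0, 4, 0, 0); (3, 0, 0, 0))


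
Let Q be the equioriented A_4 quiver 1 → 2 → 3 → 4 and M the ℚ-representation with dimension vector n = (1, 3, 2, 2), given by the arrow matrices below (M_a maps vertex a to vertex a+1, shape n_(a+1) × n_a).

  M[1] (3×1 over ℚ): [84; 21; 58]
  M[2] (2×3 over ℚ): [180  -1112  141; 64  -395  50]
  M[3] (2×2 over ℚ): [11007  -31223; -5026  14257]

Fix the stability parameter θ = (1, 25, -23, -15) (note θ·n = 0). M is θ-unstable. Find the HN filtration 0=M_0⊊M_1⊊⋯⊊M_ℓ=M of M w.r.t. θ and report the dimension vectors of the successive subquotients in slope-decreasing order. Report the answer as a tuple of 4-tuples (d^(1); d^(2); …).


Via rank(M_{q-1}∘⋯∘M_p): M ≅ I[1,4], I[2,2], I[2,4].
μ_θ-semistable layers: μ^(1)=25; μ^(2)=-3; μ^(3)=-13/3

((0, 1, 0, 0); (1, 1, 1, 1); (0, 1, 1, 1))


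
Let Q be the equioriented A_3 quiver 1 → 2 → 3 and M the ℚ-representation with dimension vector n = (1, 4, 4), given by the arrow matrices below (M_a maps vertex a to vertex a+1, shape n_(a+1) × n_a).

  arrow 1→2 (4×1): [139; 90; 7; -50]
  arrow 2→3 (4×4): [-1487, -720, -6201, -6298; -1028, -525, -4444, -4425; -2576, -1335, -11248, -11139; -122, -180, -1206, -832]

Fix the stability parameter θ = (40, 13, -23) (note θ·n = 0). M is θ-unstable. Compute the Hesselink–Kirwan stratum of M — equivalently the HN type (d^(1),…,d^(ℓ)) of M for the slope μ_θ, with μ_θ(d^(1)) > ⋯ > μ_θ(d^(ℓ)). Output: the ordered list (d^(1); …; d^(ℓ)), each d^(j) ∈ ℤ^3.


Barcode: M ≅ I[1,2], I[2,2], I[2,3]^2, I[3,3]^2. HN layers by μ_θ (4 steps, strictly decreasing):
  μ^(1)=53/2; μ^(2)=13; μ^(3)=-5; μ^(4)=-23

((1, 1, 0); (0, 1, 0); (0, 2, 2); (0, 0, 2))


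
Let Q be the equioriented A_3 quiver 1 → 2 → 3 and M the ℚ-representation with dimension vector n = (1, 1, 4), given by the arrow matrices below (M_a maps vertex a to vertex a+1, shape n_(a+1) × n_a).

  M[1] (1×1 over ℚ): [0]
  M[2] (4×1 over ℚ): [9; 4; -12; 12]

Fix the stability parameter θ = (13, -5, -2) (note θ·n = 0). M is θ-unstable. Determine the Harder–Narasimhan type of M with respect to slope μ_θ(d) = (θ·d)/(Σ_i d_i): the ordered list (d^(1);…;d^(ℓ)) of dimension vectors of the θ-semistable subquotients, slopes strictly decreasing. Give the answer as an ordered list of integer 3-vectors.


Interval decomposition of M: I[1,1], I[2,3], I[3,3]^3.
HN type (ℓ=3): μ^(1)=13; μ^(2)=-2; μ^(3)=-5

((1, 0, 0); (0, 0, 4); (0, 1, 0))


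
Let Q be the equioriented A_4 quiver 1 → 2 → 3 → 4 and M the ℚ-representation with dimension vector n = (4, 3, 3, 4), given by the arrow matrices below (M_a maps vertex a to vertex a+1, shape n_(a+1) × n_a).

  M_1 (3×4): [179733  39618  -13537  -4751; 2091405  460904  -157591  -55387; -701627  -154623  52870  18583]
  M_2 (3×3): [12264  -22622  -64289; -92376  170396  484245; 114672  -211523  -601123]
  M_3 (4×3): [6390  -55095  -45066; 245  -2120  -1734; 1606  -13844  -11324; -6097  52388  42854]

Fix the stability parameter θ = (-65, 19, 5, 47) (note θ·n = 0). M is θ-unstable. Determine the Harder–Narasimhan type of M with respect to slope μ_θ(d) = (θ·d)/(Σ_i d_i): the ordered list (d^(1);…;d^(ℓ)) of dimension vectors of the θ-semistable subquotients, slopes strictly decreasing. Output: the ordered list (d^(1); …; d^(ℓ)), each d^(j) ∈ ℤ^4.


Barcode: M ≅ I[1,1], I[1,2], I[1,4]^2, I[3,3], I[4,4]^2. HN layers by μ_θ (5 steps, strictly decreasing):
  μ^(1)=47; μ^(2)=19; μ^(3)=12; μ^(4)=5; μ^(5)=-65

((0, 0, 0, 4); (0, 1, 0, 0); (0, 2, 2, 0); (0, 0, 1, 0); (4, 0, 0, 0))


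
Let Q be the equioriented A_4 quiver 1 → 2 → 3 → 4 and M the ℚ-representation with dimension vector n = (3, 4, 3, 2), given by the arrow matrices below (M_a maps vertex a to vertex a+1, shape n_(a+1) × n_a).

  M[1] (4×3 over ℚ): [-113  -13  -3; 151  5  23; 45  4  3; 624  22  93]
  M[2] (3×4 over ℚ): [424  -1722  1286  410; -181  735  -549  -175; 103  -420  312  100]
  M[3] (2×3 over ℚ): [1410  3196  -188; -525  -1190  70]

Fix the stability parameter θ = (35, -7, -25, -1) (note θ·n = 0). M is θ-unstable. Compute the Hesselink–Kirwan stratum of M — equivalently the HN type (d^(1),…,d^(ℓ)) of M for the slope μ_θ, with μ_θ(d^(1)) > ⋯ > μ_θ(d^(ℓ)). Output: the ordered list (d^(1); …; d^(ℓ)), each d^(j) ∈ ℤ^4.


Via rank(M_{q-1}∘⋯∘M_p): M ≅ I[1,2], I[1,3]^2, I[2,2], I[3,4], I[4,4].
μ_θ-semistable layers: μ^(1)=14; μ^(2)=1; μ^(3)=-1; μ^(4)=-7; μ^(5)=-25

((1, 1, 0, 0); (2, 2, 2, 0); (0, 0, 0, 2); (0, 1, 0, 0); (0, 0, 1, 0))


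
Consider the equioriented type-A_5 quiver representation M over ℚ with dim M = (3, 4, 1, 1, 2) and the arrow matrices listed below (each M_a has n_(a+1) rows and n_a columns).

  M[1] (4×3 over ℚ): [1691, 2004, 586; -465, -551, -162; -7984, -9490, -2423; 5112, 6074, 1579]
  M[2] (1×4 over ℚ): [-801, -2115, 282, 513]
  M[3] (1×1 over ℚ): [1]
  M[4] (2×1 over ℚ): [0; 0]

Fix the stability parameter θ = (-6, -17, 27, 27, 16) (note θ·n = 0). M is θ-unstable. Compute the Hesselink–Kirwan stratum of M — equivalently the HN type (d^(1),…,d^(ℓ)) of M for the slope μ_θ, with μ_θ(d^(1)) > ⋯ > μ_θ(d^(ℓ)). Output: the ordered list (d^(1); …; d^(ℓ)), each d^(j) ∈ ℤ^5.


Via rank(M_{q-1}∘⋯∘M_p): M ≅ I[1,2]^2, I[1,4], I[2,2], I[5,5]^2.
μ_θ-semistable layers: μ^(1)=27; μ^(2)=16; μ^(3)=-23/2; μ^(4)=-17

((0, 0, 1, 1, 0); (0, 0, 0, 0, 2); (3, 3, 0, 0, 0); (0, 1, 0, 0, 0))


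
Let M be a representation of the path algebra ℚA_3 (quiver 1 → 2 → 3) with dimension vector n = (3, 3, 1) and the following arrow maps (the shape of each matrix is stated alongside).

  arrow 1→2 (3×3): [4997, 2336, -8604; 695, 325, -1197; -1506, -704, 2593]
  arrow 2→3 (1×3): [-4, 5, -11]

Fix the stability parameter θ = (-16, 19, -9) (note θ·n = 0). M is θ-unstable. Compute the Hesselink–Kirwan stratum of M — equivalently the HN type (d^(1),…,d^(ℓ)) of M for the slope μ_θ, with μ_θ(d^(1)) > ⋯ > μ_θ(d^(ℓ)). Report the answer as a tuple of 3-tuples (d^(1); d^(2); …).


Interval decomposition of M: I[1,2]^2, I[1,3].
HN type (ℓ=3): μ^(1)=19; μ^(2)=5; μ^(3)=-16

((0, 2, 0); (0, 1, 1); (3, 0, 0))


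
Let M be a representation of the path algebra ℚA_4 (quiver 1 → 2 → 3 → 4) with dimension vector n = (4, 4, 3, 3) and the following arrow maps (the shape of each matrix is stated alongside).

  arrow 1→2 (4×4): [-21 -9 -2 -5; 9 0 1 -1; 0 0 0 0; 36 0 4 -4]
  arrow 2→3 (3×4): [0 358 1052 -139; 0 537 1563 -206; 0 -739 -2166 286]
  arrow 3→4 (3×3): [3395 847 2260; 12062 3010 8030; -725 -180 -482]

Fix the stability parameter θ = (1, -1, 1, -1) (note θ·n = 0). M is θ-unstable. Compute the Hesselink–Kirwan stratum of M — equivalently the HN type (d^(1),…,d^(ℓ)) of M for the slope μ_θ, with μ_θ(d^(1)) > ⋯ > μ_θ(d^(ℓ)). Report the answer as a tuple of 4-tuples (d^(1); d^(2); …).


Via rank(M_{q-1}∘⋯∘M_p): M ≅ I[1,1]^2, I[1,2], I[1,4], I[2,4]^2.
μ_θ-semistable layers: μ^(1)=1; μ^(2)=0; μ^(3)=-1

((2, 0, 0, 0); (2, 2, 3, 3); (0, 2, 0, 0))


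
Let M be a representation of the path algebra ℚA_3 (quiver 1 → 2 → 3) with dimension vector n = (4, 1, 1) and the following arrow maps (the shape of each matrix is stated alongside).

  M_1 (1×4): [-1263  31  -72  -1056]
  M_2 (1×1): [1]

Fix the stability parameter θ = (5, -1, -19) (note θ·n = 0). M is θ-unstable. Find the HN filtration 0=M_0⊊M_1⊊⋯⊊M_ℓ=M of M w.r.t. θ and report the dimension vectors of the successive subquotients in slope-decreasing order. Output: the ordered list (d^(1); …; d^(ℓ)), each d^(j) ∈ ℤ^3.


Via rank(M_{q-1}∘⋯∘M_p): M ≅ I[1,1]^3, I[1,3].
μ_θ-semistable layers: μ^(1)=5; μ^(2)=-5

((3, 0, 0); (1, 1, 1))


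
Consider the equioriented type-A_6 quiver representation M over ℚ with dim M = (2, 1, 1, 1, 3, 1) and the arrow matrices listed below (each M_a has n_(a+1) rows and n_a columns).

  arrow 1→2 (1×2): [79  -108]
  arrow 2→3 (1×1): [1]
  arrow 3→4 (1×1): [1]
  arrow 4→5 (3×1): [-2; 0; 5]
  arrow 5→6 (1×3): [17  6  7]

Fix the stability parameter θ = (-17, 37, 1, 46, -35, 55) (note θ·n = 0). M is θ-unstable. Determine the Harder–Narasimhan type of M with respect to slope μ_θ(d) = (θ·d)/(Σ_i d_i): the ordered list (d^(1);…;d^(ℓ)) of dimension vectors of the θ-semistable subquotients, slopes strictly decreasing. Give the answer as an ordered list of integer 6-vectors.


Interval decomposition of M: I[1,1], I[1,6], I[5,5]^2.
HN type (ℓ=4): μ^(1)=55; μ^(2)=49/4; μ^(3)=-17; μ^(4)=-35

((0, 0, 0, 0, 0, 1); (0, 1, 1, 1, 1, 0); (2, 0, 0, 0, 0, 0); (0, 0, 0, 0, 2, 0))


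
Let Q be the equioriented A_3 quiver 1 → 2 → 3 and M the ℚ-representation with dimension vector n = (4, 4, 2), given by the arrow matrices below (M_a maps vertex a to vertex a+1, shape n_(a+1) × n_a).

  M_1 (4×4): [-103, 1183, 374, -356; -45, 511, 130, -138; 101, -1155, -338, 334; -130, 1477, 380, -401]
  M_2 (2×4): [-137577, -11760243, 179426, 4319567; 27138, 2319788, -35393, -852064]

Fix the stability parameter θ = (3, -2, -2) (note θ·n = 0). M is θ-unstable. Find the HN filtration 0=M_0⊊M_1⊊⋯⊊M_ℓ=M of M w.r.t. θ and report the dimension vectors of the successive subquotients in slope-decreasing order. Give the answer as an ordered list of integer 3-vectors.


Barcode: M ≅ I[1,1]^2, I[1,3]^2, I[2,2]^2. HN layers by μ_θ (3 steps, strictly decreasing):
  μ^(1)=3; μ^(2)=-1/3; μ^(3)=-2

((2, 0, 0); (2, 2, 2); (0, 2, 0))


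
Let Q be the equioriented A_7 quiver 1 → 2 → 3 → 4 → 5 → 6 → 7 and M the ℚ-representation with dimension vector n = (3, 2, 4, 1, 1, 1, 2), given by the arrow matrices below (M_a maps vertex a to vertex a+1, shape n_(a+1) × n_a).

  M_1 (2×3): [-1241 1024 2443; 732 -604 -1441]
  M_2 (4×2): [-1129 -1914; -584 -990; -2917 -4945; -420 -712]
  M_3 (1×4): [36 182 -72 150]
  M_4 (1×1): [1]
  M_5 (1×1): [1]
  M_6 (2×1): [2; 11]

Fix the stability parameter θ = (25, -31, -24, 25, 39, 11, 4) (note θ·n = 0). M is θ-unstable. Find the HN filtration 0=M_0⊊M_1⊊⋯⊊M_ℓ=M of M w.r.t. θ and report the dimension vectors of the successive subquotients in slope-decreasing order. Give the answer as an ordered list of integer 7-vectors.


Via rank(M_{q-1}∘⋯∘M_p): M ≅ I[1,1], I[1,3], I[1,7], I[3,3]^2, I[7,7].
μ_θ-semistable layers: μ^(1)=25; μ^(2)=79/4; μ^(3)=4; μ^(4)=-10; μ^(5)=-24

((1, 0, 0, 0, 0, 0, 0); (0, 0, 0, 1, 1, 1, 1); (0, 0, 0, 0, 0, 0, 1); (2, 2, 2, 0, 0, 0, 0); (0, 0, 2, 0, 0, 0, 0))
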